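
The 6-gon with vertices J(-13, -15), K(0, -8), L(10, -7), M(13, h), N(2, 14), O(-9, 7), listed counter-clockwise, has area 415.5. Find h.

The doubled signed area Σ (x_i y_{i+1} − x_{i+1} y_i) is linear in h.
With h=0 it equals 823; the coefficient of h is 8 (from the two edges through M).
So 8·h + 823 = 2·415.5 = 831 ⇒ h = 1.

1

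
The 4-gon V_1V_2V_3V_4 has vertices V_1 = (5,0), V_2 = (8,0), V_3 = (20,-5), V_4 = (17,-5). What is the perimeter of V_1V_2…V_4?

|V_1V_2| = √((3)² + (0)²) = √9 = 3
|V_2V_3| = √((12)² + (-5)²) = √169 = 13
|V_3V_4| = √((-3)² + (0)²) = √9 = 3
|V_4V_1| = √((-12)² + (5)²) = √169 = 13
Perimeter = 3 + 13 + 3 + 13 = 32.

32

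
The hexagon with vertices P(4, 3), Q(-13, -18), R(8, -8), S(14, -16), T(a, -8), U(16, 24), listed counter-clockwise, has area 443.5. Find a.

The doubled signed area Σ (x_i y_{i+1} − x_{i+1} y_i) is linear in a.
With a=0 it equals 167; the coefficient of a is 40 (from the two edges through T).
So 40·a + 167 = 2·443.5 = 887 ⇒ a = 18.

18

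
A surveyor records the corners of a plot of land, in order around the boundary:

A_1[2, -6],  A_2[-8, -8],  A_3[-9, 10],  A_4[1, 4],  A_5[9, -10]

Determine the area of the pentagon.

171

Apply the shoelace (surveyor's) formula: 2A = Σ (x_i·y_{i+1} − x_{i+1}·y_i), indices taken mod 5.
Σ = (-64) + (-152) + (-46) + (-46) + (-34) = -342
Area = |Σ|/2 = 171.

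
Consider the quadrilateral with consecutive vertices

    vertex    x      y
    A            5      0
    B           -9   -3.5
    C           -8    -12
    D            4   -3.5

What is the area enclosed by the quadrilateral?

78

Apply the shoelace (surveyor's) formula: 2A = Σ (x_i·y_{i+1} − x_{i+1}·y_i), indices taken mod 4.
Σ = (-17.5) + (80) + (76) + (17.5) = 156
Area = |Σ|/2 = 78.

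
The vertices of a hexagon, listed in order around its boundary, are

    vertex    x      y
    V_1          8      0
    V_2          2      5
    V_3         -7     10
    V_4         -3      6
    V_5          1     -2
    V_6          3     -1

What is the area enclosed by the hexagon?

48

Apply the shoelace formula: 2A = Σ (x_i·y_{i+1} − x_{i+1}·y_i), indices taken mod 6.
Cross-terms: 40, 55, -12, 0, 5, 8  ⇒  Σ = 96
Area = |Σ|/2 = 48.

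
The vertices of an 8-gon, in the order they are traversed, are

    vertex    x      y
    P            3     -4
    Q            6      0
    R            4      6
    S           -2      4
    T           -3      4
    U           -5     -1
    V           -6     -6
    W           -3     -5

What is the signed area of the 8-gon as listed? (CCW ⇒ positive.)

P→Q: (3)(0) − (6)(-4) = 24
Q→R: (6)(6) − (4)(0) = 36
R→S: (4)(4) − (-2)(6) = 28
S→T: (-2)(4) − (-3)(4) = 4
T→U: (-3)(-1) − (-5)(4) = 23
U→V: (-5)(-6) − (-6)(-1) = 24
V→W: (-6)(-5) − (-3)(-6) = 12
W→P: (-3)(-4) − (3)(-5) = 27
Σ = 178
Signed area = Σ/2 = 89 (positive ⇒ counter-clockwise traversal).

89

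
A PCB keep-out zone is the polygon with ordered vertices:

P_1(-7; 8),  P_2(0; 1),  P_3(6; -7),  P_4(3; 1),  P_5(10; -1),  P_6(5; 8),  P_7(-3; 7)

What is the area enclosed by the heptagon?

85

Apply the shoelace formula: 2A = Σ (x_i·y_{i+1} − x_{i+1}·y_i), indices taken mod 7.
P_1→P_2: (-7)(1) − (0)(8) = -7
P_2→P_3: (0)(-7) − (6)(1) = -6
P_3→P_4: (6)(1) − (3)(-7) = 27
P_4→P_5: (3)(-1) − (10)(1) = -13
P_5→P_6: (10)(8) − (5)(-1) = 85
P_6→P_7: (5)(7) − (-3)(8) = 59
P_7→P_1: (-3)(8) − (-7)(7) = 25
Σ = 170
Area = |Σ|/2 = 85.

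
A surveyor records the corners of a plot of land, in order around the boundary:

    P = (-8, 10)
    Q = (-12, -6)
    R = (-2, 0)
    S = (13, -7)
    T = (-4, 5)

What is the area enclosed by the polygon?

103.5

Apply the shoelace formula: 2A = Σ (x_i·y_{i+1} − x_{i+1}·y_i), indices taken mod 5.
Σ = (168) + (-12) + (14) + (37) + (0) = 207
Area = |Σ|/2 = 103.5.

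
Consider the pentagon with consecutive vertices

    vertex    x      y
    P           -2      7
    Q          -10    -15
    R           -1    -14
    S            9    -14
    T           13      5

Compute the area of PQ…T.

Apply the shoelace (surveyor's) formula: 2A = Σ (x_i·y_{i+1} − x_{i+1}·y_i), indices taken mod 5.
P→Q: (-2)(-15) − (-10)(7) = 100
Q→R: (-10)(-14) − (-1)(-15) = 125
R→S: (-1)(-14) − (9)(-14) = 140
S→T: (9)(5) − (13)(-14) = 227
T→P: (13)(7) − (-2)(5) = 101
Σ = 693
Area = |Σ|/2 = 346.5.

346.5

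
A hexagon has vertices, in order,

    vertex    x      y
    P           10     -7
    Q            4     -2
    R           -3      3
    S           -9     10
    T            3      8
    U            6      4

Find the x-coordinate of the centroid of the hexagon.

290/209

Apply the surveyor's formula. First the cross-terms c_i = x_i·y_{i+1} − x_{i+1}·y_i:
  8, 6, -3, -102, -36, -82  ⇒  2A = -209, A = -104.5.
Then Σ (x_i + x_{i+1})·c_i = -870, so x̄ = -870 / (6·(-104.5)) = 290/209.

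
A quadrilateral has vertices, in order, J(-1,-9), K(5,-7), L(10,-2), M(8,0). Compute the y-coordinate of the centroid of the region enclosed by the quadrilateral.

-4.5

Apply Gauss's area formula. First the cross-terms c_i = x_i·y_{i+1} − x_{i+1}·y_i:
  52, 60, 16, -72  ⇒  2A = 56, A = 28.
Then Σ (y_i + y_{i+1})·c_i = -756, so ȳ = -756 / (6·28) = -4.5.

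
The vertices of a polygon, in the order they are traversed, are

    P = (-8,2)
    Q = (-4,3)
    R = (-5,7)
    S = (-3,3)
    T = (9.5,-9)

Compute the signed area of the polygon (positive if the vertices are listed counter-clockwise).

Apply the surveyor's formula: 2A = Σ (x_i·y_{i+1} − x_{i+1}·y_i), indices taken mod 5.
Σ = (-16) + (-13) + (6) + (-1.5) + (-53) = -77.5
Signed area = Σ/2 = -38.75 (negative ⇒ clockwise traversal).

-38.75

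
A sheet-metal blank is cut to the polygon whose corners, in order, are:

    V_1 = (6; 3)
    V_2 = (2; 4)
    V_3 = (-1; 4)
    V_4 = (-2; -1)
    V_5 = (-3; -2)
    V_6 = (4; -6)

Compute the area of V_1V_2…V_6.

57

Apply the surveyor's formula: 2A = Σ (x_i·y_{i+1} − x_{i+1}·y_i), indices taken mod 6.
V_1→V_2: (6)(4) − (2)(3) = 18
V_2→V_3: (2)(4) − (-1)(4) = 12
V_3→V_4: (-1)(-1) − (-2)(4) = 9
V_4→V_5: (-2)(-2) − (-3)(-1) = 1
V_5→V_6: (-3)(-6) − (4)(-2) = 26
V_6→V_1: (4)(3) − (6)(-6) = 48
Σ = 114
Area = |Σ|/2 = 57.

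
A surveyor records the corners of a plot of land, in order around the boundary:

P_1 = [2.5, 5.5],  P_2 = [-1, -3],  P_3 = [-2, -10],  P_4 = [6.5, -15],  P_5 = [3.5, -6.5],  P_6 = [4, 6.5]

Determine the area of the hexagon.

80.875

Apply the surveyor's formula: 2A = Σ (x_i·y_{i+1} − x_{i+1}·y_i), indices taken mod 6.
P_1→P_2: (2.5)(-3) − (-1)(5.5) = -2
P_2→P_3: (-1)(-10) − (-2)(-3) = 4
P_3→P_4: (-2)(-15) − (6.5)(-10) = 95
P_4→P_5: (6.5)(-6.5) − (3.5)(-15) = 10.25
P_5→P_6: (3.5)(6.5) − (4)(-6.5) = 48.75
P_6→P_1: (4)(5.5) − (2.5)(6.5) = 5.75
Σ = 161.75
Area = |Σ|/2 = 80.875.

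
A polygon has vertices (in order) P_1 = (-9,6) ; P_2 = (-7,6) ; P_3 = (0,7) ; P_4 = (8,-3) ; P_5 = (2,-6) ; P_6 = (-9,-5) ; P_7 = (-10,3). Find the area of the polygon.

166.5

Cross-terms: -12, -49, -56, -42, -64, -77, -33  ⇒  Σ = -333
Area = |Σ|/2 = 166.5.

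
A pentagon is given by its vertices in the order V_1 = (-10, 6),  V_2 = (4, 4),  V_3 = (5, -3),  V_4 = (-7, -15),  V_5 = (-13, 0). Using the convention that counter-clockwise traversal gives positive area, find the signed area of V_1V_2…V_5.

Σ = (-64) + (-32) + (-96) + (-195) + (-78) = -465
Signed area = Σ/2 = -232.5 (negative ⇒ clockwise traversal).

-232.5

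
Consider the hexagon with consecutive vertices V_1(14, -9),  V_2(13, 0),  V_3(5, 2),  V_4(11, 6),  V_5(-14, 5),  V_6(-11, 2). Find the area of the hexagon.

194

Apply the surveyor's formula: 2A = Σ (x_i·y_{i+1} − x_{i+1}·y_i), indices taken mod 6.
Σ = (117) + (26) + (8) + (139) + (27) + (71) = 388
Area = |Σ|/2 = 194.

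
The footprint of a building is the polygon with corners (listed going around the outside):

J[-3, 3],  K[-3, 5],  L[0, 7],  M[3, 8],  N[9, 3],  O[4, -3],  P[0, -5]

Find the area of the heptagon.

Σ = (-6) + (-21) + (-21) + (-63) + (-39) + (-20) + (-15) = -185
Area = |Σ|/2 = 92.5.

92.5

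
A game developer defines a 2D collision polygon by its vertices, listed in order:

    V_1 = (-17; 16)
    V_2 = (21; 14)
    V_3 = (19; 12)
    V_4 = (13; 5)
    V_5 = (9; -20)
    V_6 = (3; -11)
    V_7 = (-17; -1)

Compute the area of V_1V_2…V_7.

Apply the shoelace formula: 2A = Σ (x_i·y_{i+1} − x_{i+1}·y_i), indices taken mod 7.
Σ = (-574) + (-14) + (-61) + (-305) + (-39) + (-190) + (-289) = -1472
Area = |Σ|/2 = 736.

736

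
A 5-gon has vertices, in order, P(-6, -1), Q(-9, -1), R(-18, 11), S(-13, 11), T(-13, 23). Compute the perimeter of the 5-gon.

60

|PQ| = √((-3)² + (0)²) = √9 = 3
|QR| = √((-9)² + (12)²) = √225 = 15
|RS| = √((5)² + (0)²) = √25 = 5
|ST| = √((0)² + (12)²) = √144 = 12
|TP| = √((7)² + (-24)²) = √625 = 25
Perimeter = 3 + 15 + 5 + 12 + 25 = 60.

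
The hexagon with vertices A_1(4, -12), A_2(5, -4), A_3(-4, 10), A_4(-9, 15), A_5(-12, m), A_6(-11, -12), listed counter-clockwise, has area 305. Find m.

-1

The doubled signed area Σ (x_i y_{i+1} − x_{i+1} y_i) is linear in m.
With m=0 it equals 612; the coefficient of m is 2 (from the two edges through A_5).
So 2·m + 612 = 2·305 = 610 ⇒ m = -1.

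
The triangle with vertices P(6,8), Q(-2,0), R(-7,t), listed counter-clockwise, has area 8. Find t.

Write out the shoelace sum; only the two edges meeting at R involve t:
2·Area = [((-2)·t − (-7)·0) + ((-7)·8 − 6·t)] + 16
       = -8·t + -40 = 16
⇒ t = -7.

-7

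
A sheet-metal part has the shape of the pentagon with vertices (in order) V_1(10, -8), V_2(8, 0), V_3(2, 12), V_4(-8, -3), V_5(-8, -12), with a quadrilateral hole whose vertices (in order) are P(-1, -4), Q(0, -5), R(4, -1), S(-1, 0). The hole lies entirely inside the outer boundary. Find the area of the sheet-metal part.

Outer boundary:
Σ = (64) + (96) + (90) + (72) + (184) = 506
Area = |Σ|/2 = 253.
Hole:
Apply the surveyor's formula: 2A = Σ (x_i·y_{i+1} − x_{i+1}·y_i), indices taken mod 4.
Σ = (5) + (20) + (-1) + (4) = 28
Area = |Σ|/2 = 14.
Net area = 253 − 14 = 239.

239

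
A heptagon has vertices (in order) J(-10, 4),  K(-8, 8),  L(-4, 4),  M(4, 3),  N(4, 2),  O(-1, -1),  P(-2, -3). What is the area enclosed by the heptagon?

Apply the surveyor's formula: 2A = Σ (x_i·y_{i+1} − x_{i+1}·y_i), indices taken mod 7.
Σ = (-48) + (0) + (-28) + (-4) + (-2) + (1) + (-38) = -119
Area = |Σ|/2 = 59.5.

59.5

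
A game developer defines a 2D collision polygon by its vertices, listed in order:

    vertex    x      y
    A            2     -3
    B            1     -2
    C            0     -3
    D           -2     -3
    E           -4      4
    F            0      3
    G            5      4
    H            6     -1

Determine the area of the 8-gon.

Apply Gauss's area formula: 2A = Σ (x_i·y_{i+1} − x_{i+1}·y_i), indices taken mod 8.
Σ = (-1) + (-3) + (-6) + (-20) + (-12) + (-15) + (-29) + (-16) = -102
Area = |Σ|/2 = 51.

51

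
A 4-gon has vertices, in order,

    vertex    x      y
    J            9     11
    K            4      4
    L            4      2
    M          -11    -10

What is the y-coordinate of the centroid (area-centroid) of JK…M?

Apply Gauss's area formula. First the cross-terms c_i = x_i·y_{i+1} − x_{i+1}·y_i:
  -8, -8, -18, -31  ⇒  2A = -65, A = -32.5.
Then Σ (y_i + y_{i+1})·c_i = -55, so ȳ = -55 / (6·(-32.5)) = 11/39.

11/39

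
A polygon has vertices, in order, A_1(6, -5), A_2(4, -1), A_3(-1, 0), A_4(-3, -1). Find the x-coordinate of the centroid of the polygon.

28/15

Apply the shoelace (surveyor's) formula. First the cross-terms c_i = x_i·y_{i+1} − x_{i+1}·y_i:
  14, -1, 1, 21  ⇒  2A = 35, A = 17.5.
Then Σ (x_i + x_{i+1})·c_i = 196, so x̄ = 196 / (6·17.5) = 28/15.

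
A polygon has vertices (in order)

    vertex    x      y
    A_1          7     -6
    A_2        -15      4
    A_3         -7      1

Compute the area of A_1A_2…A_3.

7

Apply the shoelace (surveyor's) formula: 2A = Σ (x_i·y_{i+1} − x_{i+1}·y_i), indices taken mod 3.
A_1→A_2: (7)(4) − (-15)(-6) = -62
A_2→A_3: (-15)(1) − (-7)(4) = 13
A_3→A_1: (-7)(-6) − (7)(1) = 35
Σ = -14
Area = |Σ|/2 = 7.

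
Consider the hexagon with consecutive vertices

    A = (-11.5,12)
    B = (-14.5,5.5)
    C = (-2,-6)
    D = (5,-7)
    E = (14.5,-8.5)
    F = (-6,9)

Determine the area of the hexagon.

Σ = (110.75) + (98) + (44) + (59) + (79.5) + (31.5) = 422.75
Area = |Σ|/2 = 211.375.

211.375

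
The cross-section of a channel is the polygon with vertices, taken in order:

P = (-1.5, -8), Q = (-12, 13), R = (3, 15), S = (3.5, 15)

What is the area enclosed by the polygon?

173.75

Apply Gauss's area formula: 2A = Σ (x_i·y_{i+1} − x_{i+1}·y_i), indices taken mod 4.
Σ = (-115.5) + (-219) + (-7.5) + (-5.5) = -347.5
Area = |Σ|/2 = 173.75.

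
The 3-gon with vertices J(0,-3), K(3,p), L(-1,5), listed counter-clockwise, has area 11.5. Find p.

Write out the shoelace sum; only the two edges meeting at K involve p:
2·Area = [(0·p − 3·(-3)) + (3·5 − (-1)·p)] + 3
       = 1·p + 27 = 23
⇒ p = -4.

-4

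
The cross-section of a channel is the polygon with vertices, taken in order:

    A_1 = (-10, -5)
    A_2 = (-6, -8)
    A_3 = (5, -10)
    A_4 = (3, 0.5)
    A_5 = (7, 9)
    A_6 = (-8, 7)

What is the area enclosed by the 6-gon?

218.5

Apply the shoelace formula: 2A = Σ (x_i·y_{i+1} − x_{i+1}·y_i), indices taken mod 6.
Cross-terms: 50, 100, 32.5, 23.5, 121, 110  ⇒  Σ = 437
Area = |Σ|/2 = 218.5.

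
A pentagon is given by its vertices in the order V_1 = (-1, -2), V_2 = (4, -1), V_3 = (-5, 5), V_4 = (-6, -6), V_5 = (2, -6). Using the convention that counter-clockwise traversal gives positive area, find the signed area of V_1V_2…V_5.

61

V_1→V_2: (-1)(-1) − (4)(-2) = 9
V_2→V_3: (4)(5) − (-5)(-1) = 15
V_3→V_4: (-5)(-6) − (-6)(5) = 60
V_4→V_5: (-6)(-6) − (2)(-6) = 48
V_5→V_1: (2)(-2) − (-1)(-6) = -10
Σ = 122
Signed area = Σ/2 = 61 (positive ⇒ counter-clockwise traversal).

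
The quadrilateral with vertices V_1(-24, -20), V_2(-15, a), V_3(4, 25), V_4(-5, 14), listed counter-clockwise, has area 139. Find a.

The doubled signed area Σ (x_i y_{i+1} − x_{i+1} y_i) is linear in a.
With a=0 it equals -58; the coefficient of a is -28 (from the two edges through V_2).
So -28·a + -58 = 2·139 = 278 ⇒ a = -12.

-12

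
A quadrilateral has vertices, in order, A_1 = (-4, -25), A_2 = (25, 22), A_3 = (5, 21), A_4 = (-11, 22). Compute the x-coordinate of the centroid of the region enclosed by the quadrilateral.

Apply the surveyor's formula. First the cross-terms c_i = x_i·y_{i+1} − x_{i+1}·y_i:
  537, 415, 341, 363  ⇒  2A = 1656, A = 828.
Then Σ (x_i + x_{i+1})·c_i = 16236, so x̄ = 16236 / (6·828) = 451/138.

451/138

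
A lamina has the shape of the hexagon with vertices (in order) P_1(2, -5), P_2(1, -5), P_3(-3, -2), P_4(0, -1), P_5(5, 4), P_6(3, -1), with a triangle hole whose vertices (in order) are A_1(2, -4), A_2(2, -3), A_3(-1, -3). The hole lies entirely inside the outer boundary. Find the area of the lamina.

20.5

Outer boundary:
Σ = (-5) + (-17) + (3) + (5) + (-17) + (-13) = -44
Area = |Σ|/2 = 22.
Hole:
Σ = (2) + (-9) + (10) = 3
Area = |Σ|/2 = 1.5.
Net area = 22 − 1.5 = 20.5.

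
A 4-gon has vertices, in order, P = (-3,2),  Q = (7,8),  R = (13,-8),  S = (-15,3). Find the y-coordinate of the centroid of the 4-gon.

Apply the surveyor's formula. First the cross-terms c_i = x_i·y_{i+1} − x_{i+1}·y_i:
  -38, -160, -81, -21  ⇒  2A = -300, A = -150.
Then Σ (y_i + y_{i+1})·c_i = -80, so ȳ = -80 / (6·(-150)) = 4/45.

4/45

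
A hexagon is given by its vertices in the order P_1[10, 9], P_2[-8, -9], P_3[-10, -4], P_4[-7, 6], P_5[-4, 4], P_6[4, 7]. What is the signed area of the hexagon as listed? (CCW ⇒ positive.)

Cross-terms: -18, -58, -88, -4, -44, -34  ⇒  Σ = -246
Signed area = Σ/2 = -123 (negative ⇒ clockwise traversal).

-123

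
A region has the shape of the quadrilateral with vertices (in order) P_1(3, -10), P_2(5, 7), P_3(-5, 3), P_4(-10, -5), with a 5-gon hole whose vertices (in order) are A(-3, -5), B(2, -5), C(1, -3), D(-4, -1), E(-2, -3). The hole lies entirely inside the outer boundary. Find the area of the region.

Outer boundary:
Σ = (71) + (50) + (55) + (115) = 291
Area = |Σ|/2 = 145.5.
Hole:
Σ = (25) + (-1) + (-13) + (10) + (1) = 22
Area = |Σ|/2 = 11.
Net area = 145.5 − 11 = 134.5.

134.5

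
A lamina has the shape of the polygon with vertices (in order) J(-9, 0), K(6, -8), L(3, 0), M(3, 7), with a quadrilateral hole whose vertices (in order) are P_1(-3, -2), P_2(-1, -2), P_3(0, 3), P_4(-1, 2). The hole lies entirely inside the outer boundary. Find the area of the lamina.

84

Outer boundary:
Apply the shoelace (surveyor's) formula: 2A = Σ (x_i·y_{i+1} − x_{i+1}·y_i), indices taken mod 4.
Σ = (72) + (24) + (21) + (63) = 180
Area = |Σ|/2 = 90.
Hole:
Apply the shoelace formula: 2A = Σ (x_i·y_{i+1} − x_{i+1}·y_i), indices taken mod 4.
Σ = (4) + (-3) + (3) + (8) = 12
Area = |Σ|/2 = 6.
Net area = 90 − 6 = 84.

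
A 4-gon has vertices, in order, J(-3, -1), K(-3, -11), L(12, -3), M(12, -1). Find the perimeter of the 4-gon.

|JK| = √((0)² + (-10)²) = √100 = 10
|KL| = √((15)² + (8)²) = √289 = 17
|LM| = √((0)² + (2)²) = √4 = 2
|MJ| = √((-15)² + (0)²) = √225 = 15
Perimeter = 10 + 17 + 2 + 15 = 44.

44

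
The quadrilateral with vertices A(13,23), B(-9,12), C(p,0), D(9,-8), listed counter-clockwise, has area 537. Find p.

Write out the shoelace sum; only the two edges meeting at C involve p:
2·Area = [((-9)·0 − p·12) + (p·(-8) − 9·0)] + 674
       = -20·p + 674 = 1074
⇒ p = -20.

-20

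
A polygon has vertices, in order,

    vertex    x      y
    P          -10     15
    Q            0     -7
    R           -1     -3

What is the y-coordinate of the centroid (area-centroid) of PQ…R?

Apply the shoelace (surveyor's) formula. First the cross-terms c_i = x_i·y_{i+1} − x_{i+1}·y_i:
  70, -7, -45  ⇒  2A = 18, A = 9.
Then Σ (y_i + y_{i+1})·c_i = 90, so ȳ = 90 / (6·9) = 5/3.

5/3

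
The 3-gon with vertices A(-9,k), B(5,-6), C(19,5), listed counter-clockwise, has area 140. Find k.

Write out the shoelace sum; only the two edges meeting at A involve k:
2·Area = [(19·k − (-9)·5) + ((-9)·(-6) − 5·k)] + 139
       = 14·k + 238 = 280
⇒ k = 3.

3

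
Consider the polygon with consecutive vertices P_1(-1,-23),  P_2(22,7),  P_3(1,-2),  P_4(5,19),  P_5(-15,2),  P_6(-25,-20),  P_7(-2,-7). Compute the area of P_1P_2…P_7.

648

Σ = (499) + (-51) + (29) + (295) + (350) + (135) + (39) = 1296
Area = |Σ|/2 = 648.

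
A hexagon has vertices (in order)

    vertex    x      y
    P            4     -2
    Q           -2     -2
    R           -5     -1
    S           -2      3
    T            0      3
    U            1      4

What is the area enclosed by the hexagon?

Apply the shoelace formula: 2A = Σ (x_i·y_{i+1} − x_{i+1}·y_i), indices taken mod 6.
Σ = (-12) + (-8) + (-17) + (-6) + (-3) + (-18) = -64
Area = |Σ|/2 = 32.

32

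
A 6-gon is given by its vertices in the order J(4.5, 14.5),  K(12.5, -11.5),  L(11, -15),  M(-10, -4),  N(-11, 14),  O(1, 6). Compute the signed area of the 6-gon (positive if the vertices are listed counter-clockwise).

-382.25

Σ = (-233) + (-61) + (-194) + (-184) + (-80) + (-12.5) = -764.5
Signed area = Σ/2 = -382.25 (negative ⇒ clockwise traversal).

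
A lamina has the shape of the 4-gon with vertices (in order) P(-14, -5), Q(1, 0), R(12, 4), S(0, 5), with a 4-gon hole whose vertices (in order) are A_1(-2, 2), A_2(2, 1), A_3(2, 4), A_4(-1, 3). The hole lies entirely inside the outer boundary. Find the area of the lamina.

62.5

Outer boundary:
Cross-terms: 5, 4, 60, 70  ⇒  Σ = 139
Area = |Σ|/2 = 69.5.
Hole:
Apply the surveyor's formula: 2A = Σ (x_i·y_{i+1} − x_{i+1}·y_i), indices taken mod 4.
Cross-terms: -6, 6, 10, 4  ⇒  Σ = 14
Area = |Σ|/2 = 7.
Net area = 69.5 − 7 = 62.5.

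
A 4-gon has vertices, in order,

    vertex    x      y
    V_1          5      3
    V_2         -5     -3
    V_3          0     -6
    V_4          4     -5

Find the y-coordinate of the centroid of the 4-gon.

-608/273

Apply the shoelace (surveyor's) formula. First the cross-terms c_i = x_i·y_{i+1} − x_{i+1}·y_i:
  0, 30, 24, 37  ⇒  2A = 91, A = 45.5.
Then Σ (y_i + y_{i+1})·c_i = -608, so ȳ = -608 / (6·45.5) = -608/273.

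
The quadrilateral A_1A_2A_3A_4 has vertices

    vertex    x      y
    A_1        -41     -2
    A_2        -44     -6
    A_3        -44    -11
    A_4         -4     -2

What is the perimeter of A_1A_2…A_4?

88

|A_1A_2| = √((-3)² + (-4)²) = √25 = 5
|A_2A_3| = √((0)² + (-5)²) = √25 = 5
|A_3A_4| = √((40)² + (9)²) = √1681 = 41
|A_4A_1| = √((-37)² + (0)²) = √1369 = 37
Perimeter = 5 + 5 + 41 + 37 = 88.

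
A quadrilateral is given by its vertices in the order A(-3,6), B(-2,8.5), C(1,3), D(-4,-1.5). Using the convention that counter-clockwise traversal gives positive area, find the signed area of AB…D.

Apply the shoelace formula: 2A = Σ (x_i·y_{i+1} − x_{i+1}·y_i), indices taken mod 4.
Cross-terms: -13.5, -14.5, 10.5, -28.5  ⇒  Σ = -46
Signed area = Σ/2 = -23 (negative ⇒ clockwise traversal).

-23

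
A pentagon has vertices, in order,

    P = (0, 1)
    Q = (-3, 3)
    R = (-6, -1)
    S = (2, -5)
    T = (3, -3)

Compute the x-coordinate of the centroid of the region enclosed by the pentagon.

-4/3

Apply Gauss's area formula. First the cross-terms c_i = x_i·y_{i+1} − x_{i+1}·y_i:
  3, 21, 32, 9, 3  ⇒  2A = 68, A = 34.
Then Σ (x_i + x_{i+1})·c_i = -272, so x̄ = -272 / (6·34) = -4/3.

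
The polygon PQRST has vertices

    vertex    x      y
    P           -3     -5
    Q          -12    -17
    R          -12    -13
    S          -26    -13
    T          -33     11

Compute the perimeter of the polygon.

92

|PQ| = √((-9)² + (-12)²) = √225 = 15
|QR| = √((0)² + (4)²) = √16 = 4
|RS| = √((-14)² + (0)²) = √196 = 14
|ST| = √((-7)² + (24)²) = √625 = 25
|TP| = √((30)² + (-16)²) = √1156 = 34
Perimeter = 15 + 4 + 14 + 25 + 34 = 92.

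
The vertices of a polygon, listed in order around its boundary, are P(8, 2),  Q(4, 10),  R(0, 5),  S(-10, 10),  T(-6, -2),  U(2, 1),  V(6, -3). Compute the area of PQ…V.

122

Apply the surveyor's formula: 2A = Σ (x_i·y_{i+1} − x_{i+1}·y_i), indices taken mod 7.
Cross-terms: 72, 20, 50, 80, -2, -12, 36  ⇒  Σ = 244
Area = |Σ|/2 = 122.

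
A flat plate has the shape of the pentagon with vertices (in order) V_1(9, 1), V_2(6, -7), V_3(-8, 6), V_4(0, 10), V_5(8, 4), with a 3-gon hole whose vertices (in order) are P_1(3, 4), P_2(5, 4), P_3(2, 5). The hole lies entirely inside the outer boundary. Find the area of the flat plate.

137.5

Outer boundary:
Apply the shoelace formula: 2A = Σ (x_i·y_{i+1} − x_{i+1}·y_i), indices taken mod 5.
V_1→V_2: (9)(-7) − (6)(1) = -69
V_2→V_3: (6)(6) − (-8)(-7) = -20
V_3→V_4: (-8)(10) − (0)(6) = -80
V_4→V_5: (0)(4) − (8)(10) = -80
V_5→V_1: (8)(1) − (9)(4) = -28
Σ = -277
Area = |Σ|/2 = 138.5.
Hole:
Apply Gauss's area formula: 2A = Σ (x_i·y_{i+1} − x_{i+1}·y_i), indices taken mod 3.
P_1→P_2: (3)(4) − (5)(4) = -8
P_2→P_3: (5)(5) − (2)(4) = 17
P_3→P_1: (2)(4) − (3)(5) = -7
Σ = 2
Area = |Σ|/2 = 1.
Net area = 138.5 − 1 = 137.5.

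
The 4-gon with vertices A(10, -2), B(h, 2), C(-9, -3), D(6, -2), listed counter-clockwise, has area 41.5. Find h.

-1

The doubled signed area Σ (x_i y_{i+1} − x_{i+1} y_i) is linear in h.
With h=0 it equals 82; the coefficient of h is -1 (from the two edges through B).
So -1·h + 82 = 2·41.5 = 83 ⇒ h = -1.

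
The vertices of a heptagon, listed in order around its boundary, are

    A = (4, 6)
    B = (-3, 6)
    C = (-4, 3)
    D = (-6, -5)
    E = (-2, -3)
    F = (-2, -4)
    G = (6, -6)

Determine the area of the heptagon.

100.5

Σ = (42) + (15) + (38) + (8) + (2) + (36) + (60) = 201
Area = |Σ|/2 = 100.5.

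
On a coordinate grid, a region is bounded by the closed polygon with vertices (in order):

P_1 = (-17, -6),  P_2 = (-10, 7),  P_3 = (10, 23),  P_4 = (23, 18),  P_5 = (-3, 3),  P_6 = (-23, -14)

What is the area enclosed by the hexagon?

347

Cross-terms: -179, -300, -349, 123, 111, -100  ⇒  Σ = -694
Area = |Σ|/2 = 347.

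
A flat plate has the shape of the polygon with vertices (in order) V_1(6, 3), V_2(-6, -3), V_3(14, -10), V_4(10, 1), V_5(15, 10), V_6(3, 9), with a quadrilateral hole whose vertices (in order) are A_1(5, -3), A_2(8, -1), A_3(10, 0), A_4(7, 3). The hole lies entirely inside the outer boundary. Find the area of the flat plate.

169

Outer boundary:
V_1→V_2: (6)(-3) − (-6)(3) = 0
V_2→V_3: (-6)(-10) − (14)(-3) = 102
V_3→V_4: (14)(1) − (10)(-10) = 114
V_4→V_5: (10)(10) − (15)(1) = 85
V_5→V_6: (15)(9) − (3)(10) = 105
V_6→V_1: (3)(3) − (6)(9) = -45
Σ = 361
Area = |Σ|/2 = 180.5.
Hole:
A_1→A_2: (5)(-1) − (8)(-3) = 19
A_2→A_3: (8)(0) − (10)(-1) = 10
A_3→A_4: (10)(3) − (7)(0) = 30
A_4→A_1: (7)(-3) − (5)(3) = -36
Σ = 23
Area = |Σ|/2 = 11.5.
Net area = 180.5 − 11.5 = 169.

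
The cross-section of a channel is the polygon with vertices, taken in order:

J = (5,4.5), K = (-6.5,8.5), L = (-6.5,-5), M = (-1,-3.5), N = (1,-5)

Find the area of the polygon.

107.625

Apply the surveyor's formula: 2A = Σ (x_i·y_{i+1} − x_{i+1}·y_i), indices taken mod 5.
Σ = (71.75) + (87.75) + (17.75) + (8.5) + (29.5) = 215.25
Area = |Σ|/2 = 107.625.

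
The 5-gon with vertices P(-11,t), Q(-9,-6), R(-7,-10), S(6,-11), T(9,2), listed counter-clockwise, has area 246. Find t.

The doubled signed area Σ (x_i y_{i+1} − x_{i+1} y_i) is linear in t.
With t=0 it equals 384; the coefficient of t is 18 (from the two edges through P).
So 18·t + 384 = 2·246 = 492 ⇒ t = 6.

6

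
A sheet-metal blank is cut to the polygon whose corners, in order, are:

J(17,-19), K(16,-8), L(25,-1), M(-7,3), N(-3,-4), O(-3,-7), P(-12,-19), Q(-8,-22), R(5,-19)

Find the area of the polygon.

Σ = (168) + (184) + (68) + (37) + (9) + (-27) + (112) + (262) + (228) = 1041
Area = |Σ|/2 = 520.5.

520.5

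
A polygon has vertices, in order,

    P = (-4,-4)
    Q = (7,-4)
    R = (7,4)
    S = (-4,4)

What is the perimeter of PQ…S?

|PQ| = √((11)² + (0)²) = √121 = 11
|QR| = √((0)² + (8)²) = √64 = 8
|RS| = √((-11)² + (0)²) = √121 = 11
|SP| = √((0)² + (-8)²) = √64 = 8
Perimeter = 11 + 8 + 11 + 8 = 38.

38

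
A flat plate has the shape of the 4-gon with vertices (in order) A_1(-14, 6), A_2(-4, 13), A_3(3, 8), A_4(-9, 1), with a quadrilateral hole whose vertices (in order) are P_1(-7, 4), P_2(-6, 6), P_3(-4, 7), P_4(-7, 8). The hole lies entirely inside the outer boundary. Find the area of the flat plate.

92.5

Outer boundary:
A_1→A_2: (-14)(13) − (-4)(6) = -158
A_2→A_3: (-4)(8) − (3)(13) = -71
A_3→A_4: (3)(1) − (-9)(8) = 75
A_4→A_1: (-9)(6) − (-14)(1) = -40
Σ = -194
Area = |Σ|/2 = 97.
Hole:
P_1→P_2: (-7)(6) − (-6)(4) = -18
P_2→P_3: (-6)(7) − (-4)(6) = -18
P_3→P_4: (-4)(8) − (-7)(7) = 17
P_4→P_1: (-7)(4) − (-7)(8) = 28
Σ = 9
Area = |Σ|/2 = 4.5.
Net area = 97 − 4.5 = 92.5.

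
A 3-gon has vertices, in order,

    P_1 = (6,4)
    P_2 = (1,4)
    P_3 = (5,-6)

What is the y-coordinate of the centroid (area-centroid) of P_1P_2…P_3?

Apply the surveyor's formula. First the cross-terms c_i = x_i·y_{i+1} − x_{i+1}·y_i:
  20, -26, 56  ⇒  2A = 50, A = 25.
Then Σ (y_i + y_{i+1})·c_i = 100, so ȳ = 100 / (6·25) = 2/3.

2/3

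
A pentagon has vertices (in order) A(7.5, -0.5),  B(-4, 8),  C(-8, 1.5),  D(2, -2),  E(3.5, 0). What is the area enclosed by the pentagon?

67.125

Cross-terms: 58, 58, 13, 7, -1.75  ⇒  Σ = 134.25
Area = |Σ|/2 = 67.125.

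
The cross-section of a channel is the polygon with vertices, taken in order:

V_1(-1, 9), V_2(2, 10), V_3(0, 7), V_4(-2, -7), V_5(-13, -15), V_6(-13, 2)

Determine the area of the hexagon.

198.5

Apply Gauss's area formula: 2A = Σ (x_i·y_{i+1} − x_{i+1}·y_i), indices taken mod 6.
Σ = (-28) + (14) + (14) + (-61) + (-221) + (-115) = -397
Area = |Σ|/2 = 198.5.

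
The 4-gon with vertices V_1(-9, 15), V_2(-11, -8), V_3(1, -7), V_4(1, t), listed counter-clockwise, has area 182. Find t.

Write out the shoelace sum; only the two edges meeting at V_4 involve t:
2·Area = [(1·t − 1·(-7)) + (1·15 − (-9)·t)] + 322
       = 10·t + 344 = 364
⇒ t = 2.

2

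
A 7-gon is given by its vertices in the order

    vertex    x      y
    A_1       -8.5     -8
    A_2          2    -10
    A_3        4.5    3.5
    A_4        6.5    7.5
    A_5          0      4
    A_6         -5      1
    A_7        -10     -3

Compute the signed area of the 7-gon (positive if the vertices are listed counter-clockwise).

Apply the shoelace (surveyor's) formula: 2A = Σ (x_i·y_{i+1} − x_{i+1}·y_i), indices taken mod 7.
A_1→A_2: (-8.5)(-10) − (2)(-8) = 101
A_2→A_3: (2)(3.5) − (4.5)(-10) = 52
A_3→A_4: (4.5)(7.5) − (6.5)(3.5) = 11
A_4→A_5: (6.5)(4) − (0)(7.5) = 26
A_5→A_6: (0)(1) − (-5)(4) = 20
A_6→A_7: (-5)(-3) − (-10)(1) = 25
A_7→A_1: (-10)(-8) − (-8.5)(-3) = 54.5
Σ = 289.5
Signed area = Σ/2 = 144.75 (positive ⇒ counter-clockwise traversal).

144.75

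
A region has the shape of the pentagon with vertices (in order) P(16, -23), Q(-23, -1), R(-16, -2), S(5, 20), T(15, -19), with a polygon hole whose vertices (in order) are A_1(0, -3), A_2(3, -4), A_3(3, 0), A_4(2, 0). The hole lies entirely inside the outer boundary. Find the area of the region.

623

Outer boundary:
Σ = (-545) + (30) + (-310) + (-395) + (-41) = -1261
Area = |Σ|/2 = 630.5.
Hole:
Apply the shoelace (surveyor's) formula: 2A = Σ (x_i·y_{i+1} − x_{i+1}·y_i), indices taken mod 4.
Cross-terms: 9, 12, 0, -6  ⇒  Σ = 15
Area = |Σ|/2 = 7.5.
Net area = 630.5 − 7.5 = 623.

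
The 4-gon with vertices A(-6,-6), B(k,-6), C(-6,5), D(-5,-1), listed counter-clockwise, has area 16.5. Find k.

-2

Write out the shoelace sum; only the two edges meeting at B involve k:
2·Area = [((-6)·(-6) − k·(-6)) + (k·5 − (-6)·(-6))] + 55
       = 11·k + 55 = 33
⇒ k = -2.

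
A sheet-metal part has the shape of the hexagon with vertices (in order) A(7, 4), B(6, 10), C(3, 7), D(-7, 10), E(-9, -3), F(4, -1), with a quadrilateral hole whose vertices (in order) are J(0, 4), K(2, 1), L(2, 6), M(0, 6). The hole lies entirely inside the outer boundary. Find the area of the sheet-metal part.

139

Outer boundary:
Apply the surveyor's formula: 2A = Σ (x_i·y_{i+1} − x_{i+1}·y_i), indices taken mod 6.
Σ = (46) + (12) + (79) + (111) + (21) + (23) = 292
Area = |Σ|/2 = 146.
Hole:
Apply the shoelace formula: 2A = Σ (x_i·y_{i+1} − x_{i+1}·y_i), indices taken mod 4.
Σ = (-8) + (10) + (12) + (0) = 14
Area = |Σ|/2 = 7.
Net area = 146 − 7 = 139.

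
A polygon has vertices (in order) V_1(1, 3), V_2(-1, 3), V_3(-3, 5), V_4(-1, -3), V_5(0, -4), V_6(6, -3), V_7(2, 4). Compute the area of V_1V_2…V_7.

42

Apply the surveyor's formula: 2A = Σ (x_i·y_{i+1} − x_{i+1}·y_i), indices taken mod 7.
V_1→V_2: (1)(3) − (-1)(3) = 6
V_2→V_3: (-1)(5) − (-3)(3) = 4
V_3→V_4: (-3)(-3) − (-1)(5) = 14
V_4→V_5: (-1)(-4) − (0)(-3) = 4
V_5→V_6: (0)(-3) − (6)(-4) = 24
V_6→V_7: (6)(4) − (2)(-3) = 30
V_7→V_1: (2)(3) − (1)(4) = 2
Σ = 84
Area = |Σ|/2 = 42.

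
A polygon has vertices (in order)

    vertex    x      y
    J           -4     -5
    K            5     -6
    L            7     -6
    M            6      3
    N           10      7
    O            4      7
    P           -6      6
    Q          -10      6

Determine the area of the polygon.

168

Σ = (49) + (12) + (57) + (12) + (42) + (66) + (24) + (74) = 336
Area = |Σ|/2 = 168.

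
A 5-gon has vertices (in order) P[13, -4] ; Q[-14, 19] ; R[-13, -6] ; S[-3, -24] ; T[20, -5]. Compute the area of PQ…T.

648

Apply Gauss's area formula: 2A = Σ (x_i·y_{i+1} − x_{i+1}·y_i), indices taken mod 5.
P→Q: (13)(19) − (-14)(-4) = 191
Q→R: (-14)(-6) − (-13)(19) = 331
R→S: (-13)(-24) − (-3)(-6) = 294
S→T: (-3)(-5) − (20)(-24) = 495
T→P: (20)(-4) − (13)(-5) = -15
Σ = 1296
Area = |Σ|/2 = 648.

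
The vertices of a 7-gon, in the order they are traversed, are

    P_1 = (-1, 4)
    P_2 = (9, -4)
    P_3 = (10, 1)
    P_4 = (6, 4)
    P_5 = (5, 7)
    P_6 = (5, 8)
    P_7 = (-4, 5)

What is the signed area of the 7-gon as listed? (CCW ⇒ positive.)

P_1→P_2: (-1)(-4) − (9)(4) = -32
P_2→P_3: (9)(1) − (10)(-4) = 49
P_3→P_4: (10)(4) − (6)(1) = 34
P_4→P_5: (6)(7) − (5)(4) = 22
P_5→P_6: (5)(8) − (5)(7) = 5
P_6→P_7: (5)(5) − (-4)(8) = 57
P_7→P_1: (-4)(4) − (-1)(5) = -11
Σ = 124
Signed area = Σ/2 = 62 (positive ⇒ counter-clockwise traversal).

62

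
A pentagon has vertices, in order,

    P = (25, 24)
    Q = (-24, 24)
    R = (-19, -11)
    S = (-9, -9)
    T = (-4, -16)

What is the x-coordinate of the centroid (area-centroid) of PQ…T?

Apply the shoelace (surveyor's) formula. First the cross-terms c_i = x_i·y_{i+1} − x_{i+1}·y_i:
  1176, 720, 72, 108, 304  ⇒  2A = 2380, A = 1190.
Then Σ (x_i + x_{i+1})·c_i = -26820, so x̄ = -26820 / (6·1190) = -447/119.

-447/119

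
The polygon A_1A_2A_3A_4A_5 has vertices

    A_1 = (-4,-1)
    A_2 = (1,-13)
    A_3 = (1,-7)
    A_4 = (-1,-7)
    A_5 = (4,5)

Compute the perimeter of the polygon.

|A_1A_2| = √((5)² + (-12)²) = √169 = 13
|A_2A_3| = √((0)² + (6)²) = √36 = 6
|A_3A_4| = √((-2)² + (0)²) = √4 = 2
|A_4A_5| = √((5)² + (12)²) = √169 = 13
|A_5A_1| = √((-8)² + (-6)²) = √100 = 10
Perimeter = 13 + 6 + 2 + 13 + 10 = 44.

44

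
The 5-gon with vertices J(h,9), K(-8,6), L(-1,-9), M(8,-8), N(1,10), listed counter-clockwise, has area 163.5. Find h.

0

Write out the shoelace sum; only the two edges meeting at J involve h:
2·Area = [(1·9 − h·10) + (h·6 − (-8)·9)] + 246
       = -4·h + 327 = 327
⇒ h = 0.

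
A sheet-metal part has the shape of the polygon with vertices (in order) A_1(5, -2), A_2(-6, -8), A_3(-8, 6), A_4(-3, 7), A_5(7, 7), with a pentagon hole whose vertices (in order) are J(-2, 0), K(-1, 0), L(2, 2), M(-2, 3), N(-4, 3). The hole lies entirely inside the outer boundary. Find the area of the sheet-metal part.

Outer boundary:
Cross-terms: -52, -100, -38, -70, -49  ⇒  Σ = -309
Area = |Σ|/2 = 154.5.
Hole:
Apply the surveyor's formula: 2A = Σ (x_i·y_{i+1} − x_{i+1}·y_i), indices taken mod 5.
Cross-terms: 0, -2, 10, 6, 6  ⇒  Σ = 20
Area = |Σ|/2 = 10.
Net area = 154.5 − 10 = 144.5.

144.5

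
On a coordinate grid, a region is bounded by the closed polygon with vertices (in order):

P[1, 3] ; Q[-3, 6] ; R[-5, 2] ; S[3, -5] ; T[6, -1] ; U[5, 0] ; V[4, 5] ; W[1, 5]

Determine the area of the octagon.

64

Apply Gauss's area formula: 2A = Σ (x_i·y_{i+1} − x_{i+1}·y_i), indices taken mod 8.
Σ = (15) + (24) + (19) + (27) + (5) + (25) + (15) + (-2) = 128
Area = |Σ|/2 = 64.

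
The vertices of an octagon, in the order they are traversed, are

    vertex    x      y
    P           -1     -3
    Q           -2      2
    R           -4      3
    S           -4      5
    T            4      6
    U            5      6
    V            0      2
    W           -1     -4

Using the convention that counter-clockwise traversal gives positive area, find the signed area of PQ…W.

Σ = (-8) + (2) + (-8) + (-44) + (-6) + (10) + (2) + (-1) = -53
Signed area = Σ/2 = -26.5 (negative ⇒ clockwise traversal).

-26.5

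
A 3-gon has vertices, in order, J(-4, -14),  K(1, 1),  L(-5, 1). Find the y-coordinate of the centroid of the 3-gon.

Apply the shoelace (surveyor's) formula. First the cross-terms c_i = x_i·y_{i+1} − x_{i+1}·y_i:
  10, 6, 74  ⇒  2A = 90, A = 45.
Then Σ (y_i + y_{i+1})·c_i = -1080, so ȳ = -1080 / (6·45) = -4.

-4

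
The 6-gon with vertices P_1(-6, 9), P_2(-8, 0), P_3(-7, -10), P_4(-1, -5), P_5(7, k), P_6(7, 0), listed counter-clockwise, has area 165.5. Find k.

-7

The doubled signed area Σ (x_i y_{i+1} − x_{i+1} y_i) is linear in k.
With k=0 it equals 275; the coefficient of k is -8 (from the two edges through P_5).
So -8·k + 275 = 2·165.5 = 331 ⇒ k = -7.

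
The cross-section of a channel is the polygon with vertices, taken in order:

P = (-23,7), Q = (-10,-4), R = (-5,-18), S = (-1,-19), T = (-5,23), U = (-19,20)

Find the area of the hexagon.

472.5

Apply the surveyor's formula: 2A = Σ (x_i·y_{i+1} − x_{i+1}·y_i), indices taken mod 6.
Cross-terms: 162, 160, 77, -118, 337, 327  ⇒  Σ = 945
Area = |Σ|/2 = 472.5.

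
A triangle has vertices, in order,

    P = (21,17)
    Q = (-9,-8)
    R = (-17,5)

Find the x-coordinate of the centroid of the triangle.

-5/3

Apply the shoelace (surveyor's) formula. First the cross-terms c_i = x_i·y_{i+1} − x_{i+1}·y_i:
  -15, -181, -394  ⇒  2A = -590, A = -295.
Then Σ (x_i + x_{i+1})·c_i = 2950, so x̄ = 2950 / (6·(-295)) = -5/3.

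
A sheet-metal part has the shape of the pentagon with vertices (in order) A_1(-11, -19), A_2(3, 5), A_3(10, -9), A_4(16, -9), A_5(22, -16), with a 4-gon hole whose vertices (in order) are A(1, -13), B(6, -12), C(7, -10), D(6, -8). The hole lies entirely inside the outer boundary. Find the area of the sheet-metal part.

Outer boundary:
Σ = (2) + (-77) + (54) + (-58) + (-594) = -673
Area = |Σ|/2 = 336.5.
Hole:
Apply the surveyor's formula: 2A = Σ (x_i·y_{i+1} − x_{i+1}·y_i), indices taken mod 4.
A→B: (1)(-12) − (6)(-13) = 66
B→C: (6)(-10) − (7)(-12) = 24
C→D: (7)(-8) − (6)(-10) = 4
D→A: (6)(-13) − (1)(-8) = -70
Σ = 24
Area = |Σ|/2 = 12.
Net area = 336.5 − 12 = 324.5.

324.5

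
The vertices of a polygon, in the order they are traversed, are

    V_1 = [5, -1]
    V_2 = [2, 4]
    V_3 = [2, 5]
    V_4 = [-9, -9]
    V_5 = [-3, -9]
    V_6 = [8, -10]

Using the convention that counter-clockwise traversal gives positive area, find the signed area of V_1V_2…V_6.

Apply the shoelace formula: 2A = Σ (x_i·y_{i+1} − x_{i+1}·y_i), indices taken mod 6.
Σ = (22) + (2) + (27) + (54) + (102) + (42) = 249
Signed area = Σ/2 = 124.5 (positive ⇒ counter-clockwise traversal).

124.5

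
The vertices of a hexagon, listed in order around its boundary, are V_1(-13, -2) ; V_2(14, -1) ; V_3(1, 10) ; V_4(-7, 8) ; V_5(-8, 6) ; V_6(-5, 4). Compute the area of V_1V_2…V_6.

Apply Gauss's area formula: 2A = Σ (x_i·y_{i+1} − x_{i+1}·y_i), indices taken mod 6.
Σ = (41) + (141) + (78) + (22) + (-2) + (62) = 342
Area = |Σ|/2 = 171.

171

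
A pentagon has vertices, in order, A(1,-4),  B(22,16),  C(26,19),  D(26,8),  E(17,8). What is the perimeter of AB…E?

74

|AB| = √((21)² + (20)²) = √841 = 29
|BC| = √((4)² + (3)²) = √25 = 5
|CD| = √((0)² + (-11)²) = √121 = 11
|DE| = √((-9)² + (0)²) = √81 = 9
|EA| = √((-16)² + (-12)²) = √400 = 20
Perimeter = 29 + 5 + 11 + 9 + 20 = 74.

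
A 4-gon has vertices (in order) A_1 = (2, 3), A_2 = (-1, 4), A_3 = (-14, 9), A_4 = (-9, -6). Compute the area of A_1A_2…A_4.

Apply Gauss's area formula: 2A = Σ (x_i·y_{i+1} − x_{i+1}·y_i), indices taken mod 4.
Cross-terms: 11, 47, 165, -15  ⇒  Σ = 208
Area = |Σ|/2 = 104.

104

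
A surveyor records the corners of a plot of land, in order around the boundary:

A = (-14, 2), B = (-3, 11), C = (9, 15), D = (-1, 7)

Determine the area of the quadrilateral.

59

Apply the shoelace (surveyor's) formula: 2A = Σ (x_i·y_{i+1} − x_{i+1}·y_i), indices taken mod 4.
Σ = (-148) + (-144) + (78) + (96) = -118
Area = |Σ|/2 = 59.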